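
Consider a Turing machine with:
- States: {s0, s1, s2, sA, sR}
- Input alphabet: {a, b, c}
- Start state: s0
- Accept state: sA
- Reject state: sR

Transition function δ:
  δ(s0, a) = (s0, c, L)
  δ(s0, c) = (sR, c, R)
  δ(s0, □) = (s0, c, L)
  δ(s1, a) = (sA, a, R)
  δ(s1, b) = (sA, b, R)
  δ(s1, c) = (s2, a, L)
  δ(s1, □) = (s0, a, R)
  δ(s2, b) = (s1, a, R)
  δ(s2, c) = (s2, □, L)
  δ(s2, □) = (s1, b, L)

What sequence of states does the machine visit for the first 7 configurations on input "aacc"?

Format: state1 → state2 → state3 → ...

Execution trace:
Initial: [s0]aacc
Step 1: δ(s0, a) = (s0, c, L) → [s0]□cacc
Step 2: δ(s0, □) = (s0, c, L) → [s0]□ccacc
Step 3: δ(s0, □) = (s0, c, L) → [s0]□cccacc
Step 4: δ(s0, □) = (s0, c, L) → [s0]□ccccacc
Step 5: δ(s0, □) = (s0, c, L) → [s0]□cccccacc
Step 6: δ(s0, □) = (s0, c, L) → [s0]□ccccccacc

State sequence: s0 → s0 → s0 → s0 → s0 → s0 → s0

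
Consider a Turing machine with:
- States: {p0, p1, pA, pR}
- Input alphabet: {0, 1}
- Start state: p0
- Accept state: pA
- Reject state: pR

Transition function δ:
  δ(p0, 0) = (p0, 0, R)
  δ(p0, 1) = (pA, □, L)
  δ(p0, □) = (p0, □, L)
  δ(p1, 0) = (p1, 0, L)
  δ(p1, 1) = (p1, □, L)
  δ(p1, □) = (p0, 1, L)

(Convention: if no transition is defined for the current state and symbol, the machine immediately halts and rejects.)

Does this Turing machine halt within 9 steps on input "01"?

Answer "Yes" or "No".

Execution trace:
Initial: [p0]01
Step 1: δ(p0, 0) = (p0, 0, R) → 0[p0]1
Step 2: δ(p0, 1) = (pA, □, L) → [pA]0□

The machine reaches the accept state pA and halts.
The machine halted after 2 steps (within the 9-step bound).

Answer: Yes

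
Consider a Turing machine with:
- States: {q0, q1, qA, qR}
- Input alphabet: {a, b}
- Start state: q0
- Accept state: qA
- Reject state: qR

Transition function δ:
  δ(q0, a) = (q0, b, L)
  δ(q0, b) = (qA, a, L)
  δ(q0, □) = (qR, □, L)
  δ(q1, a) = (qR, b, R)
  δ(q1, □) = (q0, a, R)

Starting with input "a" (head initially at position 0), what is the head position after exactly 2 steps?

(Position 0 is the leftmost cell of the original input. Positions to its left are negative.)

Execution trace (head position shown):
Step 0: [q0]a  (head at position 0)
Step 1: move left → [q0]□b  (head at position -1)
Step 2: move left → [qR]□□b  (head at position -2)

After 2 steps, the head is at position -2.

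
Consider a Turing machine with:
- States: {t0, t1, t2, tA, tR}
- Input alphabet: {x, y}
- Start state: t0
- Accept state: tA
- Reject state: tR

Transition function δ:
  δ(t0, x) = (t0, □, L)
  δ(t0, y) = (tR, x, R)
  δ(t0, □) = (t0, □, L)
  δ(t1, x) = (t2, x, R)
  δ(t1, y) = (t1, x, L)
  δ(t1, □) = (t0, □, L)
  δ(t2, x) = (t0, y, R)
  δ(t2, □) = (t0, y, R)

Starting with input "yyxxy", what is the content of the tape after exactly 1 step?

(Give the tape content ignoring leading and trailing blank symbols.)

Execution trace:
Initial: [t0]yyxxy
Step 1: δ(t0, y) = (tR, x, R) → x[tR]yxxy

The machine reaches the reject state tR and halts.

After 1 step, the tape (ignoring leading/trailing blanks) is: xyxxy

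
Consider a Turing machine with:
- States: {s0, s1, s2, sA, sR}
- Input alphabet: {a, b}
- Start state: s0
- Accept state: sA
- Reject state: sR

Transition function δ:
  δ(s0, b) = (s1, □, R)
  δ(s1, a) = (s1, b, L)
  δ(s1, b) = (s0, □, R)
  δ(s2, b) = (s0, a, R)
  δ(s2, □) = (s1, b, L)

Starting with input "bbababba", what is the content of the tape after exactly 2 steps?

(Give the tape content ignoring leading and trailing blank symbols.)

Execution trace:
Initial: [s0]bbababba
Step 1: δ(s0, b) = (s1, □, R) → □[s1]bababba
Step 2: δ(s1, b) = (s0, □, R) → □□[s0]ababba

No transition is defined for δ(s0, a). By convention the machine halts and rejects.

After 2 steps, the tape (ignoring leading/trailing blanks) is: ababba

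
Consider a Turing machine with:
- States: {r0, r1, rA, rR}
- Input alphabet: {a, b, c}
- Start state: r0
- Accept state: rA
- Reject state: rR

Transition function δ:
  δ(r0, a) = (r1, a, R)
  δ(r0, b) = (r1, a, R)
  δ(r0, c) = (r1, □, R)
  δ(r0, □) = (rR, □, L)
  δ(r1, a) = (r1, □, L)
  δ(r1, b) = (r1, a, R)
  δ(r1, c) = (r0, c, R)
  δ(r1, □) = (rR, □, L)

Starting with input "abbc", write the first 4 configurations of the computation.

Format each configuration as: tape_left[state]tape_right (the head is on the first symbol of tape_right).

Transitions applied:
Step 1: δ(r0, a) = (r1, a, R)
Step 2: δ(r1, b) = (r1, a, R)
Step 3: δ(r1, b) = (r1, a, R)

The first 4 configurations are:
[r0]abbc ⊢ a[r1]bbc ⊢ aa[r1]bc ⊢ aaa[r1]c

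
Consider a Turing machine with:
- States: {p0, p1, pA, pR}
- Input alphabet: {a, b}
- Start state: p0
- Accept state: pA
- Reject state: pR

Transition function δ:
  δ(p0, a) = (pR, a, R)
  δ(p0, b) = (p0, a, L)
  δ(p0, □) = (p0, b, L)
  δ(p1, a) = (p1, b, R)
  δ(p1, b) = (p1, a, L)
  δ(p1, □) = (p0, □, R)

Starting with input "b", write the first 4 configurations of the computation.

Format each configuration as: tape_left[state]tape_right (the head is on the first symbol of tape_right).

Transitions applied:
Step 1: δ(p0, b) = (p0, a, L)
Step 2: δ(p0, □) = (p0, b, L)
Step 3: δ(p0, □) = (p0, b, L)

The first 4 configurations are:
[p0]b ⊢ [p0]□a ⊢ [p0]□ba ⊢ [p0]□bba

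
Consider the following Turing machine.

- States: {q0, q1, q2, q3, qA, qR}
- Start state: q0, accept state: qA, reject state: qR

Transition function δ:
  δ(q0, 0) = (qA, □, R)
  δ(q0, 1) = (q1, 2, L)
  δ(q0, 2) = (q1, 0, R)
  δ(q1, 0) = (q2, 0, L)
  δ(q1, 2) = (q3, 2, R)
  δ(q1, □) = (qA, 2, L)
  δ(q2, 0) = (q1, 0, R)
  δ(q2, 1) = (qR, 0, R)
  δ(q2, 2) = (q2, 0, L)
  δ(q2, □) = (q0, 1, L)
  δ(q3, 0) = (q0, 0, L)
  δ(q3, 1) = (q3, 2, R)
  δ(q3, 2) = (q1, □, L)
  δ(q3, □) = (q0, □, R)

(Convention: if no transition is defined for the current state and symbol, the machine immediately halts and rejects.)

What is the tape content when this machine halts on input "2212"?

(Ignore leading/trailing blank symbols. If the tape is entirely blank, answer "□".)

Execution trace:
Initial: [q0]2212
Step 1: δ(q0, 2) = (q1, 0, R) → 0[q1]212
Step 2: δ(q1, 2) = (q3, 2, R) → 02[q3]12
Step 3: δ(q3, 1) = (q3, 2, R) → 022[q3]2
Step 4: δ(q3, 2) = (q1, □, L) → 02[q1]2□
Step 5: δ(q1, 2) = (q3, 2, R) → 022[q3]□
Step 6: δ(q3, □) = (q0, □, R) → 022□[q0]□

No transition is defined for δ(q0, □). By convention the machine halts and rejects.

Final tape (ignoring leading/trailing blanks): 022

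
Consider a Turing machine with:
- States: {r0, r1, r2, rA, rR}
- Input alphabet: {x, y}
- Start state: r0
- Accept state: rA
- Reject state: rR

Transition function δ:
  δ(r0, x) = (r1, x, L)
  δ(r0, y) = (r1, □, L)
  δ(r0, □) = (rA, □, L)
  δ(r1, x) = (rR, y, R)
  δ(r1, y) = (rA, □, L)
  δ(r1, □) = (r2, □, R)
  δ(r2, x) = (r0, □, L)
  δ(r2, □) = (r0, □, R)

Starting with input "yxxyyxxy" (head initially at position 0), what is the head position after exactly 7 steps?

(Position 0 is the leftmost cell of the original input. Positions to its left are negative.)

Execution trace (head position shown):
Step 0: [r0]yxxyyxxy  (head at position 0)
Step 1: move left → [r1]□□xxyyxxy  (head at position -1)
Step 2: move right → □[r2]□xxyyxxy  (head at position 0)
Step 3: move right → □□[r0]xxyyxxy  (head at position 1)
Step 4: move left → □[r1]□xxyyxxy  (head at position 0)
Step 5: move right → □□[r2]xxyyxxy  (head at position 1)
Step 6: move left → □[r0]□□xyyxxy  (head at position 0)
Step 7: move left → [rA]□□□xyyxxy  (head at position -1)

After 7 steps, the head is at position -1.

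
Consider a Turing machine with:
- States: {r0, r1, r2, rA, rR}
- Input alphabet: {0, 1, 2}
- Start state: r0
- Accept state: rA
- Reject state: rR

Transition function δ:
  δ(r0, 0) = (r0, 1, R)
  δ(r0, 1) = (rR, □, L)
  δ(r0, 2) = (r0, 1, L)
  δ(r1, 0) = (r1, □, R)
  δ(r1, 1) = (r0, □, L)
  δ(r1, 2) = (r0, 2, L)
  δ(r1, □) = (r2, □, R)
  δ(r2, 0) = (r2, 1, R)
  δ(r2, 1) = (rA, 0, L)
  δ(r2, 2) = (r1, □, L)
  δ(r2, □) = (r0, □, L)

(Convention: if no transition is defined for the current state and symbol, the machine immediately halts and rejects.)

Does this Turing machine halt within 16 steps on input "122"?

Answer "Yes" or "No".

Execution trace:
Initial: [r0]122
Step 1: δ(r0, 1) = (rR, □, L) → [rR]□□22

The machine reaches the reject state rR and halts.
The machine halted after 1 step (within the 16-step bound).

Answer: Yes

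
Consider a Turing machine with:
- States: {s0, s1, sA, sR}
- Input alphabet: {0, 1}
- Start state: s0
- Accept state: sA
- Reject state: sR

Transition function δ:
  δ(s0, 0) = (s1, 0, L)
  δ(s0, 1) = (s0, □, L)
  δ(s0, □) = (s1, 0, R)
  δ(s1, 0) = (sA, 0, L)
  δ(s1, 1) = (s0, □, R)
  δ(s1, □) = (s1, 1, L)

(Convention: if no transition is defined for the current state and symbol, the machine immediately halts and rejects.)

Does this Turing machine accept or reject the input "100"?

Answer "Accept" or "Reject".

Execution trace:
Initial: [s0]100
Step 1: δ(s0, 1) = (s0, □, L) → [s0]□□00
Step 2: δ(s0, □) = (s1, 0, R) → 0[s1]□00
Step 3: δ(s1, □) = (s1, 1, L) → [s1]0100
Step 4: δ(s1, 0) = (sA, 0, L) → [sA]□0100

The machine reaches the accept state sA and halts.

Answer: Accept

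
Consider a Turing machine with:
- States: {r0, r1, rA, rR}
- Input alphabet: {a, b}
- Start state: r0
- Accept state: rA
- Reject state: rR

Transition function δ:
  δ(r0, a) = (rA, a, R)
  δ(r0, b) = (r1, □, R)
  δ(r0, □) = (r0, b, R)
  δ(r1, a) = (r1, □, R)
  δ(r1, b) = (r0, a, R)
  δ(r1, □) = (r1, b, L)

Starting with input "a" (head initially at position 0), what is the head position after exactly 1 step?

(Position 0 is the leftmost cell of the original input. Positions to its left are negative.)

Execution trace (head position shown):
Step 0: [r0]a  (head at position 0)
Step 1: move right → a[rA]□  (head at position 1)

After 1 step, the head is at position 1.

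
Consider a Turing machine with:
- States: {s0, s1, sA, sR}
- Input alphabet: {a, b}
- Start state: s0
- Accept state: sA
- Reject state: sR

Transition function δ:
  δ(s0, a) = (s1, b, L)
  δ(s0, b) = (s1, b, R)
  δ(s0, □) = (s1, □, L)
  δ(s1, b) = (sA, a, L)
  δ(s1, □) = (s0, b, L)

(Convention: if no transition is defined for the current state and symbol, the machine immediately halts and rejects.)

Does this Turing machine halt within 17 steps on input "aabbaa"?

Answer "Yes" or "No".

Execution trace:
Initial: [s0]aabbaa
Step 1: δ(s0, a) = (s1, b, L) → [s1]□babbaa
Step 2: δ(s1, □) = (s0, b, L) → [s0]□bbabbaa
Step 3: δ(s0, □) = (s1, □, L) → [s1]□□bbabbaa
Step 4: δ(s1, □) = (s0, b, L) → [s0]□b□bbabbaa
Step 5: δ(s0, □) = (s1, □, L) → [s1]□□b□bbabbaa
Step 6: δ(s1, □) = (s0, b, L) → [s0]□b□b□bbabbaa
Step 7: δ(s0, □) = (s1, □, L) → [s1]□□b□b□bbabbaa
Step 8: δ(s1, □) = (s0, b, L) → [s0]□b□b□b□bbabbaa
Step 9: δ(s0, □) = (s1, □, L) → [s1]□□b□b□b□bbabbaa
Step 10: δ(s1, □) = (s0, b, L) → [s0]□b□b□b□b□bbabbaa
Step 11: δ(s0, □) = (s1, □, L) → [s1]□□b□b□b□b□bbabbaa
Step 12: δ(s1, □) = (s0, b, L) → [s0]□b□b□b□b□b□bbabbaa
Step 13: δ(s0, □) = (s1, □, L) → [s1]□□b□b□b□b□b□bbabbaa
Step 14: δ(s1, □) = (s0, b, L) → [s0]□b□b□b□b□b□b□bbabbaa
Step 15: δ(s0, □) = (s1, □, L) → [s1]□□b□b□b□b□b□b□bbabbaa
Step 16: δ(s1, □) = (s0, b, L) → [s0]□b□b□b□b□b□b□b□bbabbaa
Step 17: δ(s0, □) = (s1, □, L) → [s1]□□b□b□b□b□b□b□b□bbabbaa

The machine has not reached a halting state after 17 steps.
The machine did not halt within the 17-step bound.

Answer: No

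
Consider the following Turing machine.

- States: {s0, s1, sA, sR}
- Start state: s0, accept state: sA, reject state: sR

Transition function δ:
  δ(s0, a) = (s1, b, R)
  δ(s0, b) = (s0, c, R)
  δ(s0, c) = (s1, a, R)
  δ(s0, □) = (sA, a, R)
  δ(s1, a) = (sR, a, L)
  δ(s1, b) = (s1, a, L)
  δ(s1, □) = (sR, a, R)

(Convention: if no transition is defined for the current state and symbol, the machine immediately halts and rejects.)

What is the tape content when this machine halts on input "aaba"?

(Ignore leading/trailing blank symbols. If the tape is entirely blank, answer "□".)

Execution trace:
Initial: [s0]aaba
Step 1: δ(s0, a) = (s1, b, R) → b[s1]aba
Step 2: δ(s1, a) = (sR, a, L) → [sR]baba

The machine reaches the reject state sR and halts.

Final tape (ignoring leading/trailing blanks): baba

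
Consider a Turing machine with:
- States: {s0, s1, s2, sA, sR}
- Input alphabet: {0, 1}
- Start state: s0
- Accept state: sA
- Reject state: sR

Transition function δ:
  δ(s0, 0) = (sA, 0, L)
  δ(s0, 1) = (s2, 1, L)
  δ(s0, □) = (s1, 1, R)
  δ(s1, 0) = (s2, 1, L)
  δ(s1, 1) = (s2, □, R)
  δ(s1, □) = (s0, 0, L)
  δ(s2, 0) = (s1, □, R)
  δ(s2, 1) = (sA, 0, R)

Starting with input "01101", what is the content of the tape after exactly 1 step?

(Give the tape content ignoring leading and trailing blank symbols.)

Execution trace:
Initial: [s0]01101
Step 1: δ(s0, 0) = (sA, 0, L) → [sA]□01101

The machine reaches the accept state sA and halts.

After 1 step, the tape (ignoring leading/trailing blanks) is: 01101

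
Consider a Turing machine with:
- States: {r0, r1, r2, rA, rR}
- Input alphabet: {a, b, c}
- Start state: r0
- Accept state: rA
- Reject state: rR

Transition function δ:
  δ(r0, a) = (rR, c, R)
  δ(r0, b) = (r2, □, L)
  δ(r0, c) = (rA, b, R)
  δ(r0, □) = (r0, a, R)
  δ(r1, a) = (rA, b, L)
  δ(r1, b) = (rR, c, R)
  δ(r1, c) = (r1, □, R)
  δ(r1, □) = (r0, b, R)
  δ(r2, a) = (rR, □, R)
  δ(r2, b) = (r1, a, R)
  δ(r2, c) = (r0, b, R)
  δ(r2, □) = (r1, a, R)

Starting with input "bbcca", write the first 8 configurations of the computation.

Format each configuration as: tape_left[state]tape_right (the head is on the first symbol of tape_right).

Transitions applied:
Step 1: δ(r0, b) = (r2, □, L)
Step 2: δ(r2, □) = (r1, a, R)
Step 3: δ(r1, □) = (r0, b, R)
Step 4: δ(r0, b) = (r2, □, L)
Step 5: δ(r2, b) = (r1, a, R)
Step 6: δ(r1, □) = (r0, b, R)
Step 7: δ(r0, c) = (rA, b, R)

The first 8 configurations are:
[r0]bbcca ⊢ [r2]□□bcca ⊢ a[r1]□bcca ⊢ ab[r0]bcca ⊢ a[r2]b□cca ⊢ aa[r1]□cca ⊢ aab[r0]cca ⊢ aabb[rA]ca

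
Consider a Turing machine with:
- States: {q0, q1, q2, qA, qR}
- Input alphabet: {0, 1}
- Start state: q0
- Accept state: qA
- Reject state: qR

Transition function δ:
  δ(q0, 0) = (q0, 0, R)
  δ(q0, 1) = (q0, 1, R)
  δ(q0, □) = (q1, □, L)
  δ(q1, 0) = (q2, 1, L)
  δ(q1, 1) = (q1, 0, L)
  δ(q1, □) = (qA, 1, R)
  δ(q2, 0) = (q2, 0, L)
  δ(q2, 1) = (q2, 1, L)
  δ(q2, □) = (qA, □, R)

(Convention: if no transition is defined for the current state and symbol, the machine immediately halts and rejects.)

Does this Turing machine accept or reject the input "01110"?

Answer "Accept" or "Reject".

Execution trace:
Initial: [q0]01110
Step 1: δ(q0, 0) = (q0, 0, R) → 0[q0]1110
Step 2: δ(q0, 1) = (q0, 1, R) → 01[q0]110
Step 3: δ(q0, 1) = (q0, 1, R) → 011[q0]10
Step 4: δ(q0, 1) = (q0, 1, R) → 0111[q0]0
Step 5: δ(q0, 0) = (q0, 0, R) → 01110[q0]□
Step 6: δ(q0, □) = (q1, □, L) → 0111[q1]0□
Step 7: δ(q1, 0) = (q2, 1, L) → 011[q2]11□
Step 8: δ(q2, 1) = (q2, 1, L) → 01[q2]111□
Step 9: δ(q2, 1) = (q2, 1, L) → 0[q2]1111□
Step 10: δ(q2, 1) = (q2, 1, L) → [q2]01111□
Step 11: δ(q2, 0) = (q2, 0, L) → [q2]□01111□
Step 12: δ(q2, □) = (qA, □, R) → □[qA]01111□

The machine reaches the accept state qA and halts.

Answer: Accept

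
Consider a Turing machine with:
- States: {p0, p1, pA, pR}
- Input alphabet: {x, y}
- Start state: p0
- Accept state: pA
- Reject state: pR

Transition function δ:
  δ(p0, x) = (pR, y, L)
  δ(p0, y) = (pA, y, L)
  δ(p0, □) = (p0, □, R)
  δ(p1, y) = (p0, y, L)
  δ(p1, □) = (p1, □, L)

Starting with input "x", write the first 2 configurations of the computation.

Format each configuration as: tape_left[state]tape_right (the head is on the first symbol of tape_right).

Transitions applied:
Step 1: δ(p0, x) = (pR, y, L)

The first 2 configurations are:
[p0]x ⊢ [pR]□y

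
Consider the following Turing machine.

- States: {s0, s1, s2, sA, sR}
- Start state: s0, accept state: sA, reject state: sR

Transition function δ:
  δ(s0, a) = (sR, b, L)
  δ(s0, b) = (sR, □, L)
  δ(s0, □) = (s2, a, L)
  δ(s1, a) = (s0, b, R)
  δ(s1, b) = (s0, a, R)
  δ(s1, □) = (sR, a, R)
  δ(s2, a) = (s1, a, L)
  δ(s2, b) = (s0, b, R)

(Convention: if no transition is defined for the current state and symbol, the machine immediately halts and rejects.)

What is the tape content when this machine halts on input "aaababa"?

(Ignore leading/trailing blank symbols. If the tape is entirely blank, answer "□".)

Execution trace:
Initial: [s0]aaababa
Step 1: δ(s0, a) = (sR, b, L) → [sR]□baababa

The machine reaches the reject state sR and halts.

Final tape (ignoring leading/trailing blanks): baababa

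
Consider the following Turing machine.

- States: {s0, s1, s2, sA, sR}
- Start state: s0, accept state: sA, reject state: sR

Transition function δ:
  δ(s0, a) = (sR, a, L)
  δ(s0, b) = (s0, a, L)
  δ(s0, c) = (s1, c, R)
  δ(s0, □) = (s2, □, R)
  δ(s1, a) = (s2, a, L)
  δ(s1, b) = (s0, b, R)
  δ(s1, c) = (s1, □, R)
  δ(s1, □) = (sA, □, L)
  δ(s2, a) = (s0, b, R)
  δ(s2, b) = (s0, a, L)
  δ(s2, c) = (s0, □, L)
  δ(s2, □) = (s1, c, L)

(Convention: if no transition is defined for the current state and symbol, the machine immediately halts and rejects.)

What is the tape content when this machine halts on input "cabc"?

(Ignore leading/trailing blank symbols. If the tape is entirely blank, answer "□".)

Execution trace:
Initial: [s0]cabc
Step 1: δ(s0, c) = (s1, c, R) → c[s1]abc
Step 2: δ(s1, a) = (s2, a, L) → [s2]cabc
Step 3: δ(s2, c) = (s0, □, L) → [s0]□□abc
Step 4: δ(s0, □) = (s2, □, R) → □[s2]□abc
Step 5: δ(s2, □) = (s1, c, L) → [s1]□cabc
Step 6: δ(s1, □) = (sA, □, L) → [sA]□□cabc

The machine reaches the accept state sA and halts.

Final tape (ignoring leading/trailing blanks): cabc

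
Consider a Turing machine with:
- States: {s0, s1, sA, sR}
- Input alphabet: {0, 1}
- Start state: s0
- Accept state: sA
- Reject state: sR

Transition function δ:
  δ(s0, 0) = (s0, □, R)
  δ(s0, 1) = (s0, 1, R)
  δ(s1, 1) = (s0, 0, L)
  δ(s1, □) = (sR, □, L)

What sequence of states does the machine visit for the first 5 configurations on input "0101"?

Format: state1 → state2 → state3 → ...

Execution trace:
Initial: [s0]0101
Step 1: δ(s0, 0) = (s0, □, R) → □[s0]101
Step 2: δ(s0, 1) = (s0, 1, R) → □1[s0]01
Step 3: δ(s0, 0) = (s0, □, R) → □1□[s0]1
Step 4: δ(s0, 1) = (s0, 1, R) → □1□1[s0]□

No transition is defined for δ(s0, □). By convention the machine halts and rejects.

State sequence: s0 → s0 → s0 → s0 → s0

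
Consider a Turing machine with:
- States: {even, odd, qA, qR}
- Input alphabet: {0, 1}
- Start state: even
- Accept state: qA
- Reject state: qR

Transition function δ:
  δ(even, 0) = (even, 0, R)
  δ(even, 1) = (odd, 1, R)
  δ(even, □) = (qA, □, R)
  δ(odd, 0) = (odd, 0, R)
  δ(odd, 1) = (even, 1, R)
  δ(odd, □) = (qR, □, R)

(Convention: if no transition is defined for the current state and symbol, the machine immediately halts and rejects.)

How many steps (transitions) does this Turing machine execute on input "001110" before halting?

Execution trace:
Initial: [even]001110
Step 1: δ(even, 0) = (even, 0, R) → 0[even]01110
Step 2: δ(even, 0) = (even, 0, R) → 00[even]1110
Step 3: δ(even, 1) = (odd, 1, R) → 001[odd]110
Step 4: δ(odd, 1) = (even, 1, R) → 0011[even]10
Step 5: δ(even, 1) = (odd, 1, R) → 00111[odd]0
Step 6: δ(odd, 0) = (odd, 0, R) → 001110[odd]□
Step 7: δ(odd, □) = (qR, □, R) → 001110□[qR]□

The machine reaches the reject state qR and halts.

The machine executed 7 steps before halting.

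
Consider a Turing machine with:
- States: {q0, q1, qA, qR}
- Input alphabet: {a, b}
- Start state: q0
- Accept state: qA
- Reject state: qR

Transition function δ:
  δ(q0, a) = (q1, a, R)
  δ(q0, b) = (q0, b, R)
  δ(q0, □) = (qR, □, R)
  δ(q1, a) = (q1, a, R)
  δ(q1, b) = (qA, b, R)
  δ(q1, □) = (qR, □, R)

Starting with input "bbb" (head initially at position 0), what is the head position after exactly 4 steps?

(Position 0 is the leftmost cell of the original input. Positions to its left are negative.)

Execution trace (head position shown):
Step 0: [q0]bbb  (head at position 0)
Step 1: move right → b[q0]bb  (head at position 1)
Step 2: move right → bb[q0]b  (head at position 2)
Step 3: move right → bbb[q0]□  (head at position 3)
Step 4: move right → bbb□[qR]□  (head at position 4)

After 4 steps, the head is at position 4.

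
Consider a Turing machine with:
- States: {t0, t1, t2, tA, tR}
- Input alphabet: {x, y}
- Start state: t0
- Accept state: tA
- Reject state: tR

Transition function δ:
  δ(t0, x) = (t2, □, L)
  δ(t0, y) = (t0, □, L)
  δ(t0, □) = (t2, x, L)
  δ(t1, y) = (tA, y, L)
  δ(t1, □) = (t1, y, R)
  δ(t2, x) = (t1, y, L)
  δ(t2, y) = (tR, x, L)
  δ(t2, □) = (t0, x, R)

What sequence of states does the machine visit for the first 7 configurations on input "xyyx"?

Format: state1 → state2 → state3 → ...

Execution trace:
Initial: [t0]xyyx
Step 1: δ(t0, x) = (t2, □, L) → [t2]□□yyx
Step 2: δ(t2, □) = (t0, x, R) → x[t0]□yyx
Step 3: δ(t0, □) = (t2, x, L) → [t2]xxyyx
Step 4: δ(t2, x) = (t1, y, L) → [t1]□yxyyx
Step 5: δ(t1, □) = (t1, y, R) → y[t1]yxyyx
Step 6: δ(t1, y) = (tA, y, L) → [tA]yyxyyx

The machine reaches the accept state tA and halts.

State sequence: t0 → t2 → t0 → t2 → t1 → t1 → tA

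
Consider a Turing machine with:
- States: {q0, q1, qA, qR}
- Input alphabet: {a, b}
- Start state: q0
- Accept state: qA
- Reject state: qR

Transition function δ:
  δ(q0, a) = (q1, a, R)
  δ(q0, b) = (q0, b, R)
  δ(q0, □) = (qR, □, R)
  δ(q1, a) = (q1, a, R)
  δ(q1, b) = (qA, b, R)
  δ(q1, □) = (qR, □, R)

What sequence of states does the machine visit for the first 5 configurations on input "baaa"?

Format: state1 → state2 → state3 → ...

Execution trace:
Initial: [q0]baaa
Step 1: δ(q0, b) = (q0, b, R) → b[q0]aaa
Step 2: δ(q0, a) = (q1, a, R) → ba[q1]aa
Step 3: δ(q1, a) = (q1, a, R) → baa[q1]a
Step 4: δ(q1, a) = (q1, a, R) → baaa[q1]□

State sequence: q0 → q0 → q1 → q1 → q1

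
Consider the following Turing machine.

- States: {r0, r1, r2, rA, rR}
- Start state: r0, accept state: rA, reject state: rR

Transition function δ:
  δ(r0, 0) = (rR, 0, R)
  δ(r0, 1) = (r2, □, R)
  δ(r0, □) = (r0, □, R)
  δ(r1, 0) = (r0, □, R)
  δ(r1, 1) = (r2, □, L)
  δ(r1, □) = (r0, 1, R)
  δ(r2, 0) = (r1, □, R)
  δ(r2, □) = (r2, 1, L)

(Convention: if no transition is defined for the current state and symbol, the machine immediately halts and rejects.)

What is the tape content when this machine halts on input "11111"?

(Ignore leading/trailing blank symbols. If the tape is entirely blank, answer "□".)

Execution trace:
Initial: [r0]11111
Step 1: δ(r0, 1) = (r2, □, R) → □[r2]1111

No transition is defined for δ(r2, 1). By convention the machine halts and rejects.

Final tape (ignoring leading/trailing blanks): 1111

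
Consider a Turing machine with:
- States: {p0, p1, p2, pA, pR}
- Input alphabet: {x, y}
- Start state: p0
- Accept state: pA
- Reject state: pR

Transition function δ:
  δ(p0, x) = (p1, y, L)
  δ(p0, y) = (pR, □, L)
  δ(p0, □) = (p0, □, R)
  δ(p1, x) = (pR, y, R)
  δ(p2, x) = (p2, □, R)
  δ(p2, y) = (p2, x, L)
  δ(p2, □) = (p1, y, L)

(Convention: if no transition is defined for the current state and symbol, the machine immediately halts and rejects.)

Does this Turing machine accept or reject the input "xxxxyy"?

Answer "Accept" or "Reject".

Execution trace:
Initial: [p0]xxxxyy
Step 1: δ(p0, x) = (p1, y, L) → [p1]□yxxxyy

No transition is defined for δ(p1, □). By convention the machine halts and rejects.

Answer: Reject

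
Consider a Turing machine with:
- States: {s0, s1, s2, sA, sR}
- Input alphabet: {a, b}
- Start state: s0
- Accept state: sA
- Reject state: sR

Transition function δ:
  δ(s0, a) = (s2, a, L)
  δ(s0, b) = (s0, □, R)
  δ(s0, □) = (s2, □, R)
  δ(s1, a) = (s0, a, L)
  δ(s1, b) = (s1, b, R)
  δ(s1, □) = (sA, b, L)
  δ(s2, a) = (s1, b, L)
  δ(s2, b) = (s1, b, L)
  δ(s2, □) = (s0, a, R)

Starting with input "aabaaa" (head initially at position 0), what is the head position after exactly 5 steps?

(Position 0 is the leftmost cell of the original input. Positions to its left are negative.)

Execution trace (head position shown):
Step 0: [s0]aabaaa  (head at position 0)
Step 1: move left → [s2]□aabaaa  (head at position -1)
Step 2: move right → a[s0]aabaaa  (head at position 0)
Step 3: move left → [s2]aaabaaa  (head at position -1)
Step 4: move left → [s1]□baabaaa  (head at position -2)
Step 5: move left → [sA]□bbaabaaa  (head at position -3)

After 5 steps, the head is at position -3.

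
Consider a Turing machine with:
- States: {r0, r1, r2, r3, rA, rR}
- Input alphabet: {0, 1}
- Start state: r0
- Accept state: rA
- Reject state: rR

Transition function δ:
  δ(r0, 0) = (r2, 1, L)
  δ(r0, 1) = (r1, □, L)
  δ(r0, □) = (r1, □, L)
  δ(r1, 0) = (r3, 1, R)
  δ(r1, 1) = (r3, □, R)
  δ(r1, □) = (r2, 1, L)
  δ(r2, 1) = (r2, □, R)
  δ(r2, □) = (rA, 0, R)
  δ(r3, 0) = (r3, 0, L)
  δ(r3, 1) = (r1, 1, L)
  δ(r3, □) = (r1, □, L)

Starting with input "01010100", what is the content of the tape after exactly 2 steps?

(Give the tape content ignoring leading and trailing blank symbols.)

Execution trace:
Initial: [r0]01010100
Step 1: δ(r0, 0) = (r2, 1, L) → [r2]□11010100
Step 2: δ(r2, □) = (rA, 0, R) → 0[rA]11010100

The machine reaches the accept state rA and halts.

After 2 steps, the tape (ignoring leading/trailing blanks) is: 011010100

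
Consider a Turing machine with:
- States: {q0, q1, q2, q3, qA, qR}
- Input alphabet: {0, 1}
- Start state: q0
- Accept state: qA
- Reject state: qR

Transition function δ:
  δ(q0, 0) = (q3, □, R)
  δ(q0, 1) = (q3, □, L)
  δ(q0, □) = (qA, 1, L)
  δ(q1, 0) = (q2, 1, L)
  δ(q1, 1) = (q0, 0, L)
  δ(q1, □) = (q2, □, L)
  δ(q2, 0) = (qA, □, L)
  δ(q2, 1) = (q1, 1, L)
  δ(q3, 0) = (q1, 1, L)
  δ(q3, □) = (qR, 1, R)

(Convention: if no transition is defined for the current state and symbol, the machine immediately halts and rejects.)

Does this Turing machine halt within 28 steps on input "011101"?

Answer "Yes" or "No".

Execution trace:
Initial: [q0]011101
Step 1: δ(q0, 0) = (q3, □, R) → □[q3]11101

No transition is defined for δ(q3, 1). By convention the machine halts and rejects.
The machine halted after 1 step (within the 28-step bound).

Answer: Yes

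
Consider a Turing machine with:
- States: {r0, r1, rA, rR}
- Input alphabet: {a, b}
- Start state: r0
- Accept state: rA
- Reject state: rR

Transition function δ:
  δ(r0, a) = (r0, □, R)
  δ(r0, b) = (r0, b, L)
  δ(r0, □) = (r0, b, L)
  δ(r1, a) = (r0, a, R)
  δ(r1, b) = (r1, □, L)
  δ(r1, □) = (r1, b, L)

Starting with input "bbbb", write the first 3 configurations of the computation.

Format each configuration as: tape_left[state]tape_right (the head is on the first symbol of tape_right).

Transitions applied:
Step 1: δ(r0, b) = (r0, b, L)
Step 2: δ(r0, □) = (r0, b, L)

The first 3 configurations are:
[r0]bbbb ⊢ [r0]□bbbb ⊢ [r0]□bbbbb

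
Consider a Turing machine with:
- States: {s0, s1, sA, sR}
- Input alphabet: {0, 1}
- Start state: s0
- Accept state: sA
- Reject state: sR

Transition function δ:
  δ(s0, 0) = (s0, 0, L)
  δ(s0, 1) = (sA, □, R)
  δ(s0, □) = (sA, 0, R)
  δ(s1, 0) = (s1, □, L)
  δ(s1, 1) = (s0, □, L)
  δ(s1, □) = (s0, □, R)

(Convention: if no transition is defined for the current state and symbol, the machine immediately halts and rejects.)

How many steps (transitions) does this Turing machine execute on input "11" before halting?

Execution trace:
Initial: [s0]11
Step 1: δ(s0, 1) = (sA, □, R) → □[sA]1

The machine reaches the accept state sA and halts.

The machine executed 1 step before halting.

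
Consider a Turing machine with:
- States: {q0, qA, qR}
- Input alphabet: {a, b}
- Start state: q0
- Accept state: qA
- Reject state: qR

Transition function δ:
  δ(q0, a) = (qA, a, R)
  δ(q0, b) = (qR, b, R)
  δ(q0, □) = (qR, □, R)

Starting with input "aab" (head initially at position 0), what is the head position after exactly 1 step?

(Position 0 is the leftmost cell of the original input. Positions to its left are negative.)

Execution trace (head position shown):
Step 0: [q0]aab  (head at position 0)
Step 1: move right → a[qA]ab  (head at position 1)

After 1 step, the head is at position 1.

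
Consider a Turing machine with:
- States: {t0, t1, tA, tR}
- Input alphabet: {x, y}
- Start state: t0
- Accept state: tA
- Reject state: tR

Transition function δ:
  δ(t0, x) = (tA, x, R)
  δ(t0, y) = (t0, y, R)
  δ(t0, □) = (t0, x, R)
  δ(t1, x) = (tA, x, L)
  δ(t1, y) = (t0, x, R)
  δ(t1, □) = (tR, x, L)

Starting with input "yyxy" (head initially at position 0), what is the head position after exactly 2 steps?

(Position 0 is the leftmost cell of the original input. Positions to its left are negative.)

Execution trace (head position shown):
Step 0: [t0]yyxy  (head at position 0)
Step 1: move right → y[t0]yxy  (head at position 1)
Step 2: move right → yy[t0]xy  (head at position 2)

After 2 steps, the head is at position 2.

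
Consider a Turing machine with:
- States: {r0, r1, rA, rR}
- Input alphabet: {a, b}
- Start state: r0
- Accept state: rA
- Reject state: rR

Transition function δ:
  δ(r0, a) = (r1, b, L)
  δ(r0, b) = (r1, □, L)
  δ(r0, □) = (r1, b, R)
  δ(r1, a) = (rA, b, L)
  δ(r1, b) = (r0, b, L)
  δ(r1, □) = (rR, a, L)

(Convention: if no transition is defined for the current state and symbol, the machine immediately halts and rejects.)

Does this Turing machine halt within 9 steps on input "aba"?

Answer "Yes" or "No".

Execution trace:
Initial: [r0]aba
Step 1: δ(r0, a) = (r1, b, L) → [r1]□bba
Step 2: δ(r1, □) = (rR, a, L) → [rR]□abba

The machine reaches the reject state rR and halts.
The machine halted after 2 steps (within the 9-step bound).

Answer: Yes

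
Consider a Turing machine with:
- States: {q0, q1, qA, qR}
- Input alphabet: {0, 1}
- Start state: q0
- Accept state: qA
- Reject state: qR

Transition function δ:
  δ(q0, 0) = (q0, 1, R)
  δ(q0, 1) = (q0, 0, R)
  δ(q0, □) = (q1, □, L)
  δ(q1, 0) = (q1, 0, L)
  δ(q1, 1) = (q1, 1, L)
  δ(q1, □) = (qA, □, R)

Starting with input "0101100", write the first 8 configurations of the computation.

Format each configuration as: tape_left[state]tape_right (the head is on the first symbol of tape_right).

Transitions applied:
Step 1: δ(q0, 0) = (q0, 1, R)
Step 2: δ(q0, 1) = (q0, 0, R)
Step 3: δ(q0, 0) = (q0, 1, R)
Step 4: δ(q0, 1) = (q0, 0, R)
Step 5: δ(q0, 1) = (q0, 0, R)
Step 6: δ(q0, 0) = (q0, 1, R)
Step 7: δ(q0, 0) = (q0, 1, R)

The first 8 configurations are:
[q0]0101100 ⊢ 1[q0]101100 ⊢ 10[q0]01100 ⊢ 101[q0]1100 ⊢ 1010[q0]100 ⊢ 10100[q0]00 ⊢ 101001[q0]0 ⊢ 1010011[q0]□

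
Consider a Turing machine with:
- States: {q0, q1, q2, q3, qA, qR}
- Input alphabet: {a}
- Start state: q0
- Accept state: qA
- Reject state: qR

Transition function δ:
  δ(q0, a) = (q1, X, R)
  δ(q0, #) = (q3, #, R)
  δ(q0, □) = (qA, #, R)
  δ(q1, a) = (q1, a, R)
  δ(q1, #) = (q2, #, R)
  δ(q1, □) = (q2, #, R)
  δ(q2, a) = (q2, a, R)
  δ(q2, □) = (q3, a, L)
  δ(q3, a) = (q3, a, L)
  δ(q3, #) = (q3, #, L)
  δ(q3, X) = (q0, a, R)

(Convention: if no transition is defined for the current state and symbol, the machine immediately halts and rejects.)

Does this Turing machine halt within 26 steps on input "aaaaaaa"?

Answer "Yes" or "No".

Execution trace:
Initial: [q0]aaaaaaa
Step 1: δ(q0, a) = (q1, X, R) → X[q1]aaaaaa
Step 2: δ(q1, a) = (q1, a, R) → Xa[q1]aaaaa
Step 3: δ(q1, a) = (q1, a, R) → Xaa[q1]aaaa
Step 4: δ(q1, a) = (q1, a, R) → Xaaa[q1]aaa
Step 5: δ(q1, a) = (q1, a, R) → Xaaaa[q1]aa
Step 6: δ(q1, a) = (q1, a, R) → Xaaaaa[q1]a
Step 7: δ(q1, a) = (q1, a, R) → Xaaaaaa[q1]□
Step 8: δ(q1, □) = (q2, #, R) → Xaaaaaa#[q2]□
Step 9: δ(q2, □) = (q3, a, L) → Xaaaaaa[q3]#a
Step 10: δ(q3, #) = (q3, #, L) → Xaaaaa[q3]a#a
Step 11: δ(q3, a) = (q3, a, L) → Xaaaa[q3]aa#a
Step 12: δ(q3, a) = (q3, a, L) → Xaaa[q3]aaa#a
Step 13: δ(q3, a) = (q3, a, L) → Xaa[q3]aaaa#a
Step 14: δ(q3, a) = (q3, a, L) → Xa[q3]aaaaa#a
Step 15: δ(q3, a) = (q3, a, L) → X[q3]aaaaaa#a
Step 16: δ(q3, a) = (q3, a, L) → [q3]Xaaaaaa#a
Step 17: δ(q3, X) = (q0, a, R) → a[q0]aaaaaa#a
Step 18: δ(q0, a) = (q1, X, R) → aX[q1]aaaaa#a
Step 19: δ(q1, a) = (q1, a, R) → aXa[q1]aaaa#a
Step 20: δ(q1, a) = (q1, a, R) → aXaa[q1]aaa#a
Step 21: δ(q1, a) = (q1, a, R) → aXaaa[q1]aa#a
Step 22: δ(q1, a) = (q1, a, R) → aXaaaa[q1]a#a
Step 23: δ(q1, a) = (q1, a, R) → aXaaaaa[q1]#a
Step 24: δ(q1, #) = (q2, #, R) → aXaaaaa#[q2]a
Step 25: δ(q2, a) = (q2, a, R) → aXaaaaa#a[q2]□
Step 26: δ(q2, □) = (q3, a, L) → aXaaaaa#[q3]aa

The machine has not reached a halting state after 26 steps.
The machine did not halt within the 26-step bound.

Answer: No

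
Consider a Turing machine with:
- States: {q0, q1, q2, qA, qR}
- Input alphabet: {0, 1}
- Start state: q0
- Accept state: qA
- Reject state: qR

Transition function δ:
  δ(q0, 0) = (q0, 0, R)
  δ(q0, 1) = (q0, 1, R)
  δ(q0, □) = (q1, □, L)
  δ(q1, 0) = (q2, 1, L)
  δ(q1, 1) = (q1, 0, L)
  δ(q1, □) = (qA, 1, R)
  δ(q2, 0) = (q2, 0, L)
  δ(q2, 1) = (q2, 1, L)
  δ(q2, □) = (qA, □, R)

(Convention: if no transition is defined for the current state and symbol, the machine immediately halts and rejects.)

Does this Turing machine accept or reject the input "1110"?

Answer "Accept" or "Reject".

Execution trace:
Initial: [q0]1110
Step 1: δ(q0, 1) = (q0, 1, R) → 1[q0]110
Step 2: δ(q0, 1) = (q0, 1, R) → 11[q0]10
Step 3: δ(q0, 1) = (q0, 1, R) → 111[q0]0
Step 4: δ(q0, 0) = (q0, 0, R) → 1110[q0]□
Step 5: δ(q0, □) = (q1, □, L) → 111[q1]0□
Step 6: δ(q1, 0) = (q2, 1, L) → 11[q2]11□
Step 7: δ(q2, 1) = (q2, 1, L) → 1[q2]111□
Step 8: δ(q2, 1) = (q2, 1, L) → [q2]1111□
Step 9: δ(q2, 1) = (q2, 1, L) → [q2]□1111□
Step 10: δ(q2, □) = (qA, □, R) → □[qA]1111□

The machine reaches the accept state qA and halts.

Answer: Accept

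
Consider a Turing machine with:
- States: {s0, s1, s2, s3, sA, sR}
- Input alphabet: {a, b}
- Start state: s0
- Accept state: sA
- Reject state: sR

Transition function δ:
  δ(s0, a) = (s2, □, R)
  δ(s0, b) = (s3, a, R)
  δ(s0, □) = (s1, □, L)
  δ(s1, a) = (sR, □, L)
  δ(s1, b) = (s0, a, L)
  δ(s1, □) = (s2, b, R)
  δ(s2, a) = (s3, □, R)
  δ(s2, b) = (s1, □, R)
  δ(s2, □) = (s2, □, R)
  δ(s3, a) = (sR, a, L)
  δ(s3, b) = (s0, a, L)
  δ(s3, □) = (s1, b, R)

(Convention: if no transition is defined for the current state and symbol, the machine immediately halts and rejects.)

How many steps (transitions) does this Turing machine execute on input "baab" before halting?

Execution trace:
Initial: [s0]baab
Step 1: δ(s0, b) = (s3, a, R) → a[s3]aab
Step 2: δ(s3, a) = (sR, a, L) → [sR]aaab

The machine reaches the reject state sR and halts.

The machine executed 2 steps before halting.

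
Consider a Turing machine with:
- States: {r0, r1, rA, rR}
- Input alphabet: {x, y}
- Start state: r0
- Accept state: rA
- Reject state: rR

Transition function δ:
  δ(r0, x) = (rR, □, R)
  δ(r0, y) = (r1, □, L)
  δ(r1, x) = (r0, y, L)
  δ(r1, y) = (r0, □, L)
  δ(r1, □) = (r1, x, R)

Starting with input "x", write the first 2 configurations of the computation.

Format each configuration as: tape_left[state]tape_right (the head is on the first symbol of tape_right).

Transitions applied:
Step 1: δ(r0, x) = (rR, □, R)

The first 2 configurations are:
[r0]x ⊢ □[rR]□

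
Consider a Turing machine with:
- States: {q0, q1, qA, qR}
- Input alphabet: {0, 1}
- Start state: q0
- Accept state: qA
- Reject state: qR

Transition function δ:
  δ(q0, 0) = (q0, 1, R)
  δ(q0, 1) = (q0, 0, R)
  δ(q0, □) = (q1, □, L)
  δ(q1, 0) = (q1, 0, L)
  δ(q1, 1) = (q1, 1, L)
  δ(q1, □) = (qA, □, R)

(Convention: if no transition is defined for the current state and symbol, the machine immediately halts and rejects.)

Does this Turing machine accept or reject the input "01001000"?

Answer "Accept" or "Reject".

Execution trace:
Initial: [q0]01001000
Step 1: δ(q0, 0) = (q0, 1, R) → 1[q0]1001000
Step 2: δ(q0, 1) = (q0, 0, R) → 10[q0]001000
Step 3: δ(q0, 0) = (q0, 1, R) → 101[q0]01000
Step 4: δ(q0, 0) = (q0, 1, R) → 1011[q0]1000
Step 5: δ(q0, 1) = (q0, 0, R) → 10110[q0]000
Step 6: δ(q0, 0) = (q0, 1, R) → 101101[q0]00
Step 7: δ(q0, 0) = (q0, 1, R) → 1011011[q0]0
Step 8: δ(q0, 0) = (q0, 1, R) → 10110111[q0]□
Step 9: δ(q0, □) = (q1, □, L) → 1011011[q1]1□
Step 10: δ(q1, 1) = (q1, 1, L) → 101101[q1]11□
Step 11: δ(q1, 1) = (q1, 1, L) → 10110[q1]111□
Step 12: δ(q1, 1) = (q1, 1, L) → 1011[q1]0111□
Step 13: δ(q1, 0) = (q1, 0, L) → 101[q1]10111□
Step 14: δ(q1, 1) = (q1, 1, L) → 10[q1]110111□
Step 15: δ(q1, 1) = (q1, 1, L) → 1[q1]0110111□
Step 16: δ(q1, 0) = (q1, 0, L) → [q1]10110111□
Step 17: δ(q1, 1) = (q1, 1, L) → [q1]□10110111□
Step 18: δ(q1, □) = (qA, □, R) → □[qA]10110111□

The machine reaches the accept state qA and halts.

Answer: Accept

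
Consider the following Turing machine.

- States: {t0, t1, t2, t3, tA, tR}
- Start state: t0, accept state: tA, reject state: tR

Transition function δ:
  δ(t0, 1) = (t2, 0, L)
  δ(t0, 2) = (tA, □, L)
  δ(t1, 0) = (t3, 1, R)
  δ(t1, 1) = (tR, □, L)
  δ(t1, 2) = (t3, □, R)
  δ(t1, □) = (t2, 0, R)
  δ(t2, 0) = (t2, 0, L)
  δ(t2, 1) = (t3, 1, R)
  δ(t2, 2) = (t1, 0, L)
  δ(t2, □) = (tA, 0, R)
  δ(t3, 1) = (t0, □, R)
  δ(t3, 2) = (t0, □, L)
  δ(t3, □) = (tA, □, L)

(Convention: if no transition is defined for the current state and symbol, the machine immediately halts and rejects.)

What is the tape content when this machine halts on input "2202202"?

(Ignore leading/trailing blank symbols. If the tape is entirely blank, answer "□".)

Execution trace:
Initial: [t0]2202202
Step 1: δ(t0, 2) = (tA, □, L) → [tA]□□202202

The machine reaches the accept state tA and halts.

Final tape (ignoring leading/trailing blanks): 202202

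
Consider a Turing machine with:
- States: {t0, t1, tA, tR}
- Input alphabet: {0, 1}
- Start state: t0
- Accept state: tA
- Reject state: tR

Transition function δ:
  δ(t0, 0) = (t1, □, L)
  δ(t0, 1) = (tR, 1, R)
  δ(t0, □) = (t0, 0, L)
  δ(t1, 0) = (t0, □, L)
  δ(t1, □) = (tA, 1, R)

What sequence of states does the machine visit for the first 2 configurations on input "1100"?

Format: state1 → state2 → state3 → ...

Execution trace:
Initial: [t0]1100
Step 1: δ(t0, 1) = (tR, 1, R) → 1[tR]100

The machine reaches the reject state tR and halts.

State sequence: t0 → tR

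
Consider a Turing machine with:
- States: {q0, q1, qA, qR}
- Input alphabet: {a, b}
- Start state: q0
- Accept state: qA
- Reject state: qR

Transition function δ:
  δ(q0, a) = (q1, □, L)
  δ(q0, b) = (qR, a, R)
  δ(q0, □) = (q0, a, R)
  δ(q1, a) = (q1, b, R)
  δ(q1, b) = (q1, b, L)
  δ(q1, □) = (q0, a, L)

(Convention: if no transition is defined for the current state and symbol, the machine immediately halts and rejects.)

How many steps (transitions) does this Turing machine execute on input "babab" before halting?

Execution trace:
Initial: [q0]babab
Step 1: δ(q0, b) = (qR, a, R) → a[qR]abab

The machine reaches the reject state qR and halts.

The machine executed 1 step before halting.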